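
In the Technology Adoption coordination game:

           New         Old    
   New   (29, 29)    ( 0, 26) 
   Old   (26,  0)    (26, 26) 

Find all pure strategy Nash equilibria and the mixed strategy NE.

Pure NE: (New, New) and (Old, Old); Mixed NE: p = 0.8966, q = 0.8966

Work:
Check pure NE:
(New, New): (29, 29) - no unilateral deviation beneficial
(Old, Old): (26, 26) - no unilateral deviation beneficial
Mixed NE: P1 plays New with p = 0.8966, P2 plays New with q = 0.8966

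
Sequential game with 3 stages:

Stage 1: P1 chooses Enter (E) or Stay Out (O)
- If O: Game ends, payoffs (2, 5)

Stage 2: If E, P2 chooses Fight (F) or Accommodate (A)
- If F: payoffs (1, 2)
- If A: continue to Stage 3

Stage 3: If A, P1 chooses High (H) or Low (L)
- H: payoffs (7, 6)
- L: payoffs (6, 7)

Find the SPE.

SPE: (E, A, H); Outcome (7, 6)

Work:
Stage 3: P1 chooses H (7 vs 6)
Stage 2: P2: F->2, A->6 (anticipating H). Choose A
Stage 1: P1: O->2, E->7 (anticipating A, H). Choose E
SPE path: E -> A -> H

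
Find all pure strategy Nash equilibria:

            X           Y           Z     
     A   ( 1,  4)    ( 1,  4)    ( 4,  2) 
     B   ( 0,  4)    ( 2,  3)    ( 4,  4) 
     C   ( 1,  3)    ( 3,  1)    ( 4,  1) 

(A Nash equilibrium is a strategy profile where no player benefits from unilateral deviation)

Nash equilibrium: (A, X), (B, Z), (C, X)

Work:
Best responses:
  P1 vs X: payoffs [1, 0, 1] → best response A/C (payoff 1)
  P1 vs Y: payoffs [1, 2, 3] → best response C (payoff 3)
  P1 vs Z: payoffs [4, 4, 4] → best response A/B/C (payoff 4)
  P2 vs A: payoffs [4, 4, 2] → best response X/Y (payoff 4)
  P2 vs B: payoffs [4, 3, 4] → best response X/Z (payoff 4)
  P2 vs C: payoffs [3, 1, 1] → best response X (payoff 3)
Mutual best responses: (A,X), (B,Z), (C,X) → Nash equilibria.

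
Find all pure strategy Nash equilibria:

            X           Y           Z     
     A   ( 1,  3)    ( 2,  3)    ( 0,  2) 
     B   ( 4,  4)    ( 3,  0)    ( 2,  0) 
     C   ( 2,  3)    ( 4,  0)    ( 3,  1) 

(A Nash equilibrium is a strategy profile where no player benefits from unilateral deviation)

Nash equilibrium: (B, X)

Work:
Best responses:
  P1 vs X: payoffs [1, 4, 2] → best response B (payoff 4)
  P1 vs Y: payoffs [2, 3, 4] → best response C (payoff 4)
  P1 vs Z: payoffs [0, 2, 3] → best response C (payoff 3)
  P2 vs A: payoffs [3, 3, 2] → best response X/Y (payoff 3)
  P2 vs B: payoffs [4, 0, 0] → best response X (payoff 4)
  P2 vs C: payoffs [3, 0, 1] → best response X (payoff 3)
Mutual best responses: (B,X) → Nash equilibria.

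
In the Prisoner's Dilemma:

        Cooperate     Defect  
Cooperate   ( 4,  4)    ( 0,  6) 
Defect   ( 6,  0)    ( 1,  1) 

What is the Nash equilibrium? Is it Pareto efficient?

(Defect, Defect) is NE; not Pareto efficient

Work:
Defect dominates Cooperate for both players:
If P2 cooperates: Defect (6) > Cooperate (4)
If P2 defects: Defect (1) > Cooperate (0)
NE: (Defect, Defect) with payoff (1, 1)
But (Cooperate, Cooperate) = (4, 4) Pareto dominates (1, 1)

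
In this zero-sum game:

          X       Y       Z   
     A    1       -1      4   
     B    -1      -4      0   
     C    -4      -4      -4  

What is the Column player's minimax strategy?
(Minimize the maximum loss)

Column should play Y, value = -1

Work:
Column player minimizes Row's maximum payoff:
Column X: max payoff to Row = 1
Column Y: max payoff to Row = -1
Column Z: max payoff to Row = 4
Minimum is -1, achieved by column Y.
Minimax strategy: Y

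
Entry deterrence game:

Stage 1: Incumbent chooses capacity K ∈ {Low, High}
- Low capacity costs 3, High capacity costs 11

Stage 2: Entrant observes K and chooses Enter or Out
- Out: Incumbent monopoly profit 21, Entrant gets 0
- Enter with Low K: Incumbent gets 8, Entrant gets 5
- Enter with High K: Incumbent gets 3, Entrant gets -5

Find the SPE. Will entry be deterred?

SPE: (High, Enter|Low, Out|High); Entry deterred. Incumbent net profit = 10

Work:
After Low K: Entrant enters (5 > 0)
After High K: Entrant stays out (-5 < 0)
Incumbent: Low → 8−3=5, High → 21−11=10
Incumbent chooses High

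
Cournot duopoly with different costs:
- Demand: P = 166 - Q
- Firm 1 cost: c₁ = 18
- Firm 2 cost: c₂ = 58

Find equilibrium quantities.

q₁* = 62.67, q₂* = 22.67

Work:
Reaction: q₁ = (166 - 18 - q₂)/2
Reaction: q₂ = (166 - 58 - q₁)/2
Solve simultaneously:
q₁* = (166 - 2×18 + 58)/3 = 62.67
q₂* = (166 - 2×58 + 18)/3 = 22.67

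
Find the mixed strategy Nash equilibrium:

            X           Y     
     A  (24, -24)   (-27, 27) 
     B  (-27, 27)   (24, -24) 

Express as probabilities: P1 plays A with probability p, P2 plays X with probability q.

p = 0.5, q = 0.5

Work:
Find probabilities that make opponent indifferent:
P2 chooses q to make P1 indifferent between A and B
P1 chooses p to make P2 indifferent between X and Y
Mixed NE: P1 plays (A: 0.5, B: 0.5), P2 plays (X: 0.5, Y: 0.5)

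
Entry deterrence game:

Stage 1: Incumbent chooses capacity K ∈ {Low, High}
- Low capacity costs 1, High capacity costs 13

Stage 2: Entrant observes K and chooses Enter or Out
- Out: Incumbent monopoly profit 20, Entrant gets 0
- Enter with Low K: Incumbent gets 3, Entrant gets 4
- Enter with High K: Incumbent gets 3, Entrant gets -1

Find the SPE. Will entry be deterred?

SPE: (High, Enter|Low, Out|High); Entry deterred. Incumbent net profit = 7

Work:
After Low K: Entrant enters (4 > 0)
After High K: Entrant stays out (-1 < 0)
Incumbent: Low → 3−1=2, High → 20−13=7
Incumbent chooses High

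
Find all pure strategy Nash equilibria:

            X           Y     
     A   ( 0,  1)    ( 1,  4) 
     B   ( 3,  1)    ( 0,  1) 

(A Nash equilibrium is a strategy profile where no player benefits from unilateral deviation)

Nash equilibrium: (A, Y), (B, X)

Work:
Best responses:
  P1 vs X: payoffs [0, 3] → best response B (payoff 3)
  P1 vs Y: payoffs [1, 0] → best response A (payoff 1)
  P2 vs A: payoffs [1, 4] → best response Y (payoff 4)
  P2 vs B: payoffs [1, 1] → best response X/Y (payoff 1)
Mutual best responses: (A,Y), (B,X) → Nash equilibria.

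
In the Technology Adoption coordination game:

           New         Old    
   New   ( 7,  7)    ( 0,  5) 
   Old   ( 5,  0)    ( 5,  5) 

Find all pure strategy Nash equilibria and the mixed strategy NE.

Pure NE: (New, New) and (Old, Old); Mixed NE: p = 0.7143, q = 0.7143

Work:
Check pure NE:
(New, New): (7, 7) - no unilateral deviation beneficial
(Old, Old): (5, 5) - no unilateral deviation beneficial
Mixed NE: P1 plays New with p = 0.7143, P2 plays New with q = 0.7143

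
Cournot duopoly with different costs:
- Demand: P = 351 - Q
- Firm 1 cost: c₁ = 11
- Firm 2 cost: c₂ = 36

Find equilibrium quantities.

q₁* = 121.67, q₂* = 96.67

Work:
Reaction: q₁ = (351 - 11 - q₂)/2
Reaction: q₂ = (351 - 36 - q₁)/2
Solve simultaneously:
q₁* = (351 - 2×11 + 36)/3 = 121.67
q₂* = (351 - 2×36 + 11)/3 = 96.67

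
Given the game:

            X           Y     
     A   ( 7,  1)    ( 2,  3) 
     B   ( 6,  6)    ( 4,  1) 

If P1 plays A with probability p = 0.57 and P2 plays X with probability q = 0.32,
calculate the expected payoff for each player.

E[P1] = 4.0472, E[P2] = 2.4632

Work:
E[P1] = p·q·π₁(A,X) + p·(1-q)·π₁(A,Y) + (1-p)·q·π₁(B,X) + (1-p)·(1-q)·π₁(B,Y)
= 0.57·0.32·7 + 0.57·0.68·2 + 0.43·0.32·6 + 0.43·0.68·4
= 4.0472

E[P2] = 2.4632 (similar calculation)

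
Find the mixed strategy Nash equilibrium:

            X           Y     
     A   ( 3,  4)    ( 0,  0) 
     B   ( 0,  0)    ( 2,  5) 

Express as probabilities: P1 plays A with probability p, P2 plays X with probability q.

p = 0.5556, q = 0.4

Work:
Find probabilities that make opponent indifferent:
P2 chooses q to make P1 indifferent between A and B
P1 chooses p to make P2 indifferent between X and Y
Mixed NE: P1 plays (A: 0.5556, B: 0.4444), P2 plays (X: 0.4, Y: 0.6)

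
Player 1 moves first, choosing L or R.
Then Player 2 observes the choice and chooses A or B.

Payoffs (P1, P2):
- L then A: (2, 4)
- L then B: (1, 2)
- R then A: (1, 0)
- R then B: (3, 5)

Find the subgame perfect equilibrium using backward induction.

P1 plays R, P2 plays A after L and B after R; Payoff (3, 5)

Work:
Backward induction:
After L: P2 chooses A → P1 gets 2
After R: P2 chooses B → P1 gets 3
P1 chooses R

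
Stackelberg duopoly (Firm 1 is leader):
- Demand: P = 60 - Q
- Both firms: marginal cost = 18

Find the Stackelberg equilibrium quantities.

q₁* (leader) = 21.0, q₂* (follower) = 10.5

Work:
Follower's reaction: q₂ = (a - c - q₁)/2
Leader substitutes: π₁ = q₁·(a - q₁ - (a-c-q₁)/2 - c)
FOC: q₁* = (60 - 18)/2 = 21.00
Then: q₂* = (60 - 18 - 21.0)/2 = 10.50
Leader has first-mover advantage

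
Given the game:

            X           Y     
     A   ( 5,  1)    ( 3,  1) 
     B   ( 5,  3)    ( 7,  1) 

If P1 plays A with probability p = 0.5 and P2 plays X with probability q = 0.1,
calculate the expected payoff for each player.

E[P1] = 5.0, E[P2] = 1.1

Work:
E[P1] = p·q·π₁(A,X) + p·(1-q)·π₁(A,Y) + (1-p)·q·π₁(B,X) + (1-p)·(1-q)·π₁(B,Y)
= 0.5·0.1·5 + 0.5·0.9·3 + 0.5·0.1·5 + 0.5·0.9·7
= 5.0

E[P2] = 1.1 (similar calculation)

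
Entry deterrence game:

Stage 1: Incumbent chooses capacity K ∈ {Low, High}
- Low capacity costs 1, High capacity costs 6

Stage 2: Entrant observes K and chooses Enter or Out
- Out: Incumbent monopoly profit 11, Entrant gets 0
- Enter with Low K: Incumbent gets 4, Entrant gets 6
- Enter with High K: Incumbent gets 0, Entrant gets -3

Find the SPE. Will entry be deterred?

SPE: (High, Enter|Low, Out|High); Entry deterred. Incumbent net profit = 5

Work:
After Low K: Entrant enters (6 > 0)
After High K: Entrant stays out (-3 < 0)
Incumbent: Low → 4−1=3, High → 11−6=5
Incumbent chooses High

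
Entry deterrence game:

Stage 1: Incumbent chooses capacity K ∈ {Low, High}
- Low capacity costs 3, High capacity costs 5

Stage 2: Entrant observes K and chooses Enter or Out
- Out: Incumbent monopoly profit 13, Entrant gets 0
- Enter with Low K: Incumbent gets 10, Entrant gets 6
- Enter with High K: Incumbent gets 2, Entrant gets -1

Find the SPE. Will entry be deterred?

SPE: (High, Enter|Low, Out|High); Entry deterred. Incumbent net profit = 8

Work:
After Low K: Entrant enters (6 > 0)
After High K: Entrant stays out (-1 < 0)
Incumbent: Low → 10−3=7, High → 13−5=8
Incumbent chooses High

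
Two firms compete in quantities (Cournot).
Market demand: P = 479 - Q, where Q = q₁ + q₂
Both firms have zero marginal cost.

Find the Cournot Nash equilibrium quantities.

q₁* = q₂* = 159.67; P* = 159.67

Work:
Profit: π_i = P·q_i = (a - q_i - q_j)·q_i
FOC: ∂π_i/∂q_i = a - 2q_i - q_j = 0
Reaction function: q_i = (479 - q_j)/2
Symmetry: q* = 479/3 = 159.67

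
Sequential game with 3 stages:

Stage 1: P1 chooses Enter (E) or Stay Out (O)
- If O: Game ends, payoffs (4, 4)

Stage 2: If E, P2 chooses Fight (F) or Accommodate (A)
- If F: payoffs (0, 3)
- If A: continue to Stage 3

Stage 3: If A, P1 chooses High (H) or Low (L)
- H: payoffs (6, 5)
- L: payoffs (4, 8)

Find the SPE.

SPE: (E, A, H); Outcome (6, 5)

Work:
Stage 3: P1 chooses H (6 vs 4)
Stage 2: P2: F->3, A->5 (anticipating H). Choose A
Stage 1: P1: O->4, E->6 (anticipating A, H). Choose E
SPE path: E -> A -> H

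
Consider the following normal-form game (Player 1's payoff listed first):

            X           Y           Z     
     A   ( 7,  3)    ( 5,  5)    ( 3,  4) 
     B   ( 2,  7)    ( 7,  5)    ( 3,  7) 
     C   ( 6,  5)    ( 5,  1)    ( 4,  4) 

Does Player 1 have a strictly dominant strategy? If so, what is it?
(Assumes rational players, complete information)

No strictly dominant strategy exists for Player 1

Work:
A strategy strictly dominates another if it gives a strictly higher payoff against every opponent action. Compare each pair of P1's strategies column-by-column:
  A vs B: [7 vs 2, 5 vs 7, 3 vs 3] → A does not strictly dominate B (column Y: 5 ≤ 7)
  A vs C: [7 vs 6, 5 vs 5, 3 vs 4] → A does not strictly dominate C (column Y: 5 ≤ 5)
  B vs A: [2 vs 7, 7 vs 5, 3 vs 3] → B does not strictly dominate A (column X: 2 ≤ 7)
  B vs C: [2 vs 6, 7 vs 5, 3 vs 4] → B does not strictly dominate C (column X: 2 ≤ 6)
  C vs A: [6 vs 7, 5 vs 5, 4 vs 3] → C does not strictly dominate A (column X: 6 ≤ 7)
  C vs B: [6 vs 2, 5 vs 7, 4 vs 3] → C does not strictly dominate B (column Y: 5 ≤ 7)
No single strategy strictly dominates all others → no strictly dominant strategy.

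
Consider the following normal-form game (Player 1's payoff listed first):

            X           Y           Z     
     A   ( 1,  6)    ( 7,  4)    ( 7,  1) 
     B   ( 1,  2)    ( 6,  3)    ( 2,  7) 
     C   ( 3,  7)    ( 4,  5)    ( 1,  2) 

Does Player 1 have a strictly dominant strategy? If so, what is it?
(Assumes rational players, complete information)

No strictly dominant strategy exists for Player 1

Work:
A strategy strictly dominates another if it gives a strictly higher payoff against every opponent action. Compare each pair of P1's strategies column-by-column:
  A vs B: [1 vs 1, 7 vs 6, 7 vs 2] → A does not strictly dominate B (column X: 1 ≤ 1)
  A vs C: [1 vs 3, 7 vs 4, 7 vs 1] → A does not strictly dominate C (column X: 1 ≤ 3)
  B vs A: [1 vs 1, 6 vs 7, 2 vs 7] → B does not strictly dominate A (column X: 1 ≤ 1)
  B vs C: [1 vs 3, 6 vs 4, 2 vs 1] → B does not strictly dominate C (column X: 1 ≤ 3)
  C vs A: [3 vs 1, 4 vs 7, 1 vs 7] → C does not strictly dominate A (column Y: 4 ≤ 7)
  C vs B: [3 vs 1, 4 vs 6, 1 vs 2] → C does not strictly dominate B (column Y: 4 ≤ 6)
No single strategy strictly dominates all others → no strictly dominant strategy.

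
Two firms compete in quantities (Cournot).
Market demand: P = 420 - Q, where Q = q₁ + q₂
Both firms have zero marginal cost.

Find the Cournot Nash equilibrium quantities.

q₁* = q₂* = 140.0; P* = 140.0

Work:
Profit: π_i = P·q_i = (a - q_i - q_j)·q_i
FOC: ∂π_i/∂q_i = a - 2q_i - q_j = 0
Reaction function: q_i = (420 - q_j)/2
Symmetry: q* = 420/3 = 140.0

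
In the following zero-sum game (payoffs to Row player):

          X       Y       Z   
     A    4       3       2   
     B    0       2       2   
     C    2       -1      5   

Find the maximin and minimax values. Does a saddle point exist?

Maximin = 2, Minimax = 3, Saddle: False

Work:
Row minimums: [2, 0, -1] → maximin = 2
Column maximums: [4, 3, 5] → minimax = 3
No saddle point (maximin ≠ minimax). Mixed strategy needed.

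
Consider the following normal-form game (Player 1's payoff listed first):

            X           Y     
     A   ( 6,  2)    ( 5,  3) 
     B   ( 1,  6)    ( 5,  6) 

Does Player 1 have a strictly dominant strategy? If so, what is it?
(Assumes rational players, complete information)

No strictly dominant strategy exists for Player 1

Work:
A strategy strictly dominates another if it gives a strictly higher payoff against every opponent action. Compare each pair of P1's strategies column-by-column:
  A vs B: [6 vs 1, 5 vs 5] → A does not strictly dominate B (column Y: 5 ≤ 5)
  B vs A: [1 vs 6, 5 vs 5] → B does not strictly dominate A (column X: 1 ≤ 6)
No single strategy strictly dominates all others → no strictly dominant strategy.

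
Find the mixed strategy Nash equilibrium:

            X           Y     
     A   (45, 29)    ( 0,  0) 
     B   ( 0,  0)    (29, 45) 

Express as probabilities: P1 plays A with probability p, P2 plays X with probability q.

p = 0.6081, q = 0.3919

Work:
Find probabilities that make opponent indifferent:
P2 chooses q to make P1 indifferent between A and B
P1 chooses p to make P2 indifferent between X and Y
Mixed NE: P1 plays (A: 0.6081, B: 0.3919), P2 plays (X: 0.3919, Y: 0.6081)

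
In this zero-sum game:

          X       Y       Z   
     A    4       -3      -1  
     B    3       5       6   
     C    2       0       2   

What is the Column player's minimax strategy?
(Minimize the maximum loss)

Column should play X, value = 4

Work:
Column player minimizes Row's maximum payoff:
Column X: max payoff to Row = 4
Column Y: max payoff to Row = 5
Column Z: max payoff to Row = 6
Minimum is 4, achieved by column X.
Minimax strategy: X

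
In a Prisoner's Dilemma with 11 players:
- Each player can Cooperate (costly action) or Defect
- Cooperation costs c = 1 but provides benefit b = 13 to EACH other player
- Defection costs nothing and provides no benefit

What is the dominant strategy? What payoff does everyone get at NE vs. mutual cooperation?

Dominant: Defect; NE payoff = 0; Coop payoff = 129

Work:
Defect dominates (saves cost c = 1, benefit to others is external)
NE: All defect → everyone gets 0
If all cooperate: each receives (10)×13 - 1 = 129
Social dilemma: 129 > 0 but NE gives 0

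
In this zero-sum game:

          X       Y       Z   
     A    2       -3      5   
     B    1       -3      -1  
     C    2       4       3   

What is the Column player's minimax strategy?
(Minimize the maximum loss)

Column should play X, value = 2

Work:
Column player minimizes Row's maximum payoff:
Column X: max payoff to Row = 2
Column Y: max payoff to Row = 4
Column Z: max payoff to Row = 5
Minimum is 2, achieved by column X.
Minimax strategy: X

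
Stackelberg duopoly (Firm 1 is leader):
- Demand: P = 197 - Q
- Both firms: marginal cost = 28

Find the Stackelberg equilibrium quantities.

q₁* (leader) = 84.5, q₂* (follower) = 42.25

Work:
Follower's reaction: q₂ = (a - c - q₁)/2
Leader substitutes: π₁ = q₁·(a - q₁ - (a-c-q₁)/2 - c)
FOC: q₁* = (197 - 28)/2 = 84.50
Then: q₂* = (197 - 28 - 84.5)/2 = 42.25
Leader has first-mover advantage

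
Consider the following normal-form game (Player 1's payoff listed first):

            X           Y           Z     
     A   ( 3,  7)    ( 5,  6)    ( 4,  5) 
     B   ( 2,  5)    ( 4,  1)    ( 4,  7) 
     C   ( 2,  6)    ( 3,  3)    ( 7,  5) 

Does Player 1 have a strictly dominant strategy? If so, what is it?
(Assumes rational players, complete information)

No strictly dominant strategy exists for Player 1

Work:
A strategy strictly dominates another if it gives a strictly higher payoff against every opponent action. Compare each pair of P1's strategies column-by-column:
  A vs B: [3 vs 2, 5 vs 4, 4 vs 4] → A does not strictly dominate B (column Z: 4 ≤ 4)
  A vs C: [3 vs 2, 5 vs 3, 4 vs 7] → A does not strictly dominate C (column Z: 4 ≤ 7)
  B vs A: [2 vs 3, 4 vs 5, 4 vs 4] → B does not strictly dominate A (column X: 2 ≤ 3)
  B vs C: [2 vs 2, 4 vs 3, 4 vs 7] → B does not strictly dominate C (column X: 2 ≤ 2)
  C vs A: [2 vs 3, 3 vs 5, 7 vs 4] → C does not strictly dominate A (column X: 2 ≤ 3)
  C vs B: [2 vs 2, 3 vs 4, 7 vs 4] → C does not strictly dominate B (column X: 2 ≤ 2)
No single strategy strictly dominates all others → no strictly dominant strategy.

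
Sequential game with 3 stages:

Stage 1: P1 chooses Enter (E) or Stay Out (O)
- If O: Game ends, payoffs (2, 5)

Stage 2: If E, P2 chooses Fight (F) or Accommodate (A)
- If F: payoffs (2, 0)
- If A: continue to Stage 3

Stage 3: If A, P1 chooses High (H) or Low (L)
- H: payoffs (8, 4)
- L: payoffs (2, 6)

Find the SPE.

SPE: (E, A, H); Outcome (8, 4)

Work:
Stage 3: P1 chooses H (8 vs 2)
Stage 2: P2: F->0, A->4 (anticipating H). Choose A
Stage 1: P1: O->2, E->8 (anticipating A, H). Choose E
SPE path: E -> A -> H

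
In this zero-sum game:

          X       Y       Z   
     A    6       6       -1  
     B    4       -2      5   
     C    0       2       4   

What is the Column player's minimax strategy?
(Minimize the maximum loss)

Column should play Z, value = 5

Work:
Column player minimizes Row's maximum payoff:
Column X: max payoff to Row = 6
Column Y: max payoff to Row = 6
Column Z: max payoff to Row = 5
Minimum is 5, achieved by column Z.
Minimax strategy: Z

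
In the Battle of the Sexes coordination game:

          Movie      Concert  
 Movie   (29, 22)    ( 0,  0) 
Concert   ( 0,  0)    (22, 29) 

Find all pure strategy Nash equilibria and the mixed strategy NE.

Pure NE: (Movie, Movie) and (Concert, Concert); Mixed NE: p = 0.5686, q = 0.4314

Work:
Check pure NE:
(Movie, Movie): (29, 22) - no unilateral deviation beneficial
(Concert, Concert): (22, 29) - no unilateral deviation beneficial
Mixed NE: P1 plays Movie with p = 0.5686, P2 plays Movie with q = 0.4314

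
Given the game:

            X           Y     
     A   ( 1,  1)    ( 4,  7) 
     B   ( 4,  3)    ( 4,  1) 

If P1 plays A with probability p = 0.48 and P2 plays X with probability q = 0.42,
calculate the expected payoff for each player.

E[P1] = 3.3952, E[P2] = 3.1072

Work:
E[P1] = p·q·π₁(A,X) + p·(1-q)·π₁(A,Y) + (1-p)·q·π₁(B,X) + (1-p)·(1-q)·π₁(B,Y)
= 0.48·0.42·1 + 0.48·0.58·4 + 0.52·0.42·4 + 0.52·0.58·4
= 3.3952

E[P2] = 3.1072 (similar calculation)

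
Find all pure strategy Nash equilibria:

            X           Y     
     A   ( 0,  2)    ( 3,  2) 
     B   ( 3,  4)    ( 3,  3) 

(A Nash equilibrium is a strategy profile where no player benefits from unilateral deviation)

Nash equilibrium: (A, Y), (B, X)

Work:
Best responses:
  P1 vs X: payoffs [0, 3] → best response B (payoff 3)
  P1 vs Y: payoffs [3, 3] → best response A/B (payoff 3)
  P2 vs A: payoffs [2, 2] → best response X/Y (payoff 2)
  P2 vs B: payoffs [4, 3] → best response X (payoff 4)
Mutual best responses: (A,Y), (B,X) → Nash equilibria.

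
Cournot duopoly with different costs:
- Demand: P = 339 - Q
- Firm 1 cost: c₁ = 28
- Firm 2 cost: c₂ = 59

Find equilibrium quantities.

q₁* = 114.0, q₂* = 83.0

Work:
Reaction: q₁ = (339 - 28 - q₂)/2
Reaction: q₂ = (339 - 59 - q₁)/2
Solve simultaneously:
q₁* = (339 - 2×28 + 59)/3 = 114.0
q₂* = (339 - 2×59 + 28)/3 = 83.0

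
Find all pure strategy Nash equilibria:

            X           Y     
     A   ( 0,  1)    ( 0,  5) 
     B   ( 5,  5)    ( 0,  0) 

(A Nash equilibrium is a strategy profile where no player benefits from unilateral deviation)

Nash equilibrium: (A, Y), (B, X)

Work:
Best responses:
  P1 vs X: payoffs [0, 5] → best response B (payoff 5)
  P1 vs Y: payoffs [0, 0] → best response A/B (payoff 0)
  P2 vs A: payoffs [1, 5] → best response Y (payoff 5)
  P2 vs B: payoffs [5, 0] → best response X (payoff 5)
Mutual best responses: (A,Y), (B,X) → Nash equilibria.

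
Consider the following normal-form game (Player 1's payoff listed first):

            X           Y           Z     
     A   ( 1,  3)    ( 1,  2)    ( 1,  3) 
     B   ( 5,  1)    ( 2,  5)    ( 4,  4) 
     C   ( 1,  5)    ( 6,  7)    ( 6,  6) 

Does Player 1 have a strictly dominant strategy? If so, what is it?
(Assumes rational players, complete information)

No strictly dominant strategy exists for Player 1

Work:
A strategy strictly dominates another if it gives a strictly higher payoff against every opponent action. Compare each pair of P1's strategies column-by-column:
  A vs B: [1 vs 5, 1 vs 2, 1 vs 4] → A does not strictly dominate B (column X: 1 ≤ 5)
  A vs C: [1 vs 1, 1 vs 6, 1 vs 6] → A does not strictly dominate C (column X: 1 ≤ 1)
  B vs A: [5 vs 1, 2 vs 1, 4 vs 1] → B strictly dominates A
  B vs C: [5 vs 1, 2 vs 6, 4 vs 6] → B does not strictly dominate C (column Y: 2 ≤ 6)
  C vs A: [1 vs 1, 6 vs 1, 6 vs 1] → C does not strictly dominate A (column X: 1 ≤ 1)
  C vs B: [1 vs 5, 6 vs 2, 6 vs 4] → C does not strictly dominate B (column X: 1 ≤ 5)
No single strategy strictly dominates all others → no strictly dominant strategy.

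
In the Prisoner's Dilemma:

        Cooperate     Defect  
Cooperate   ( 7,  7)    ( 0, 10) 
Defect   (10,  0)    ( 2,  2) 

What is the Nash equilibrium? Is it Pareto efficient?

(Defect, Defect) is NE; not Pareto efficient

Work:
Defect dominates Cooperate for both players:
If P2 cooperates: Defect (10) > Cooperate (7)
If P2 defects: Defect (2) > Cooperate (0)
NE: (Defect, Defect) with payoff (2, 2)
But (Cooperate, Cooperate) = (7, 7) Pareto dominates (2, 2)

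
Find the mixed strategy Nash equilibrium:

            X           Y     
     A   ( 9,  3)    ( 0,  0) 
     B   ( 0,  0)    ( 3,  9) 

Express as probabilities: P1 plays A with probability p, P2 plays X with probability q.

p = 0.75, q = 0.25

Work:
Find probabilities that make opponent indifferent:
P2 chooses q to make P1 indifferent between A and B
P1 chooses p to make P2 indifferent between X and Y
Mixed NE: P1 plays (A: 0.75, B: 0.25), P2 plays (X: 0.25, Y: 0.75)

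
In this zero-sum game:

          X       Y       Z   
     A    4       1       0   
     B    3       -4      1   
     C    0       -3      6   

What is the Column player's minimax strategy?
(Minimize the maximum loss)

Column should play Y, value = 1

Work:
Column player minimizes Row's maximum payoff:
Column X: max payoff to Row = 4
Column Y: max payoff to Row = 1
Column Z: max payoff to Row = 6
Minimum is 1, achieved by column Y.
Minimax strategy: Y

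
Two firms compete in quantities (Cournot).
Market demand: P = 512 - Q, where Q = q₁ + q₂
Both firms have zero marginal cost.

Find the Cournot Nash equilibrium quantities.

q₁* = q₂* = 170.67; P* = 170.67

Work:
Profit: π_i = P·q_i = (a - q_i - q_j)·q_i
FOC: ∂π_i/∂q_i = a - 2q_i - q_j = 0
Reaction function: q_i = (512 - q_j)/2
Symmetry: q* = 512/3 = 170.67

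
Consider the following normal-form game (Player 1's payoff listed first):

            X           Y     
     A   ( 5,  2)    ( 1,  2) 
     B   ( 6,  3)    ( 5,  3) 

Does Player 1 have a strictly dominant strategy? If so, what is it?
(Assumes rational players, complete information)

Yes, Player 1's strictly dominant strategy is B

Work:
A strategy strictly dominates another if it gives a strictly higher payoff against every opponent action. Compare each pair of P1's strategies column-by-column:
  A vs B: [5 vs 6, 1 vs 5] → A does not strictly dominate B (column X: 5 ≤ 6)
  B vs A: [6 vs 5, 5 vs 1] → B strictly dominates A
B strictly dominates every other strategy → strictly dominant.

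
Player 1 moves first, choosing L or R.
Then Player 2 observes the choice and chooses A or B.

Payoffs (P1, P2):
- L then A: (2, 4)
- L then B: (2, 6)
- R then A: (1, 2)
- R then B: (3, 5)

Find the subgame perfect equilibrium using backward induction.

P1 plays R, P2 plays B after L and B after R; Payoff (3, 5)

Work:
Backward induction:
After L: P2 chooses B → P1 gets 2
After R: P2 chooses B → P1 gets 3
P1 chooses R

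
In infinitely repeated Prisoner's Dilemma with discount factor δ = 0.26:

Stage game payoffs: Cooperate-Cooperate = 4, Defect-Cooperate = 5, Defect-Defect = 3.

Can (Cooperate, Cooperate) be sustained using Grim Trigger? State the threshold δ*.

δ* = 0.5; since δ = 0.26 < 0.5, cooperation cannot be sustained

Work:
For Grim Trigger:
Cooperate forever: 4/(1-δ)
Defect then punished: 5 + 3·δ/(1-δ)
Need: 4/(1-δ) ≥ 5 + 3·δ/(1-δ)
Solving: δ ≥ (T-R)/(T-P) = (5-4)/(5-3) = 0.5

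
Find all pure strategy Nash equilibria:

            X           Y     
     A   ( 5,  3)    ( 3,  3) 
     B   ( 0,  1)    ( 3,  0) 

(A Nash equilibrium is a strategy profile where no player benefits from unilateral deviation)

Nash equilibrium: (A, X), (A, Y)

Work:
Best responses:
  P1 vs X: payoffs [5, 0] → best response A (payoff 5)
  P1 vs Y: payoffs [3, 3] → best response A/B (payoff 3)
  P2 vs A: payoffs [3, 3] → best response X/Y (payoff 3)
  P2 vs B: payoffs [1, 0] → best response X (payoff 1)
Mutual best responses: (A,X), (A,Y) → Nash equilibria.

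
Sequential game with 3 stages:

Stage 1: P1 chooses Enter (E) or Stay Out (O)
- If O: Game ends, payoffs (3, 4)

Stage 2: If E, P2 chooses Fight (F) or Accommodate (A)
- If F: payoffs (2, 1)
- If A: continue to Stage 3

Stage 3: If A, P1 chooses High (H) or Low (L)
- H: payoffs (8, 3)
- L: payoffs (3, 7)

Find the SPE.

SPE: (E, A, H); Outcome (8, 3)

Work:
Stage 3: P1 chooses H (8 vs 3)
Stage 2: P2: F->1, A->3 (anticipating H). Choose A
Stage 1: P1: O->3, E->8 (anticipating A, H). Choose E
SPE path: E -> A -> H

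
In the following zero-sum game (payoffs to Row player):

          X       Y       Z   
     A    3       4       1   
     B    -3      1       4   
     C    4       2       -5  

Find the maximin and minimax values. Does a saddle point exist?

Maximin = 1, Minimax = 4, Saddle: False

Work:
Row minimums: [1, -3, -5] → maximin = 1
Column maximums: [4, 4, 4] → minimax = 4
No saddle point (maximin ≠ minimax). Mixed strategy needed.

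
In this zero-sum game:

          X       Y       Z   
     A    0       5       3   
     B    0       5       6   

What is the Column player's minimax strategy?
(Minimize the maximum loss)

Column should play X, value = 0

Work:
Column player minimizes Row's maximum payoff:
Column X: max payoff to Row = 0
Column Y: max payoff to Row = 5
Column Z: max payoff to Row = 6
Minimum is 0, achieved by column X.
Minimax strategy: X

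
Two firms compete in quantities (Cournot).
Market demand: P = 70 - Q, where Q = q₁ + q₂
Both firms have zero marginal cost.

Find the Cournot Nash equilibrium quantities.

q₁* = q₂* = 23.33; P* = 23.33

Work:
Profit: π_i = P·q_i = (a - q_i - q_j)·q_i
FOC: ∂π_i/∂q_i = a - 2q_i - q_j = 0
Reaction function: q_i = (70 - q_j)/2
Symmetry: q* = 70/3 = 23.33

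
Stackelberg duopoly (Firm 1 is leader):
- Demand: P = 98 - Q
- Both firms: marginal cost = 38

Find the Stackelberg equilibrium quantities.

q₁* (leader) = 30.0, q₂* (follower) = 15.0

Work:
Follower's reaction: q₂ = (a - c - q₁)/2
Leader substitutes: π₁ = q₁·(a - q₁ - (a-c-q₁)/2 - c)
FOC: q₁* = (98 - 38)/2 = 30.00
Then: q₂* = (98 - 38 - 30.0)/2 = 15.00
Leader has first-mover advantage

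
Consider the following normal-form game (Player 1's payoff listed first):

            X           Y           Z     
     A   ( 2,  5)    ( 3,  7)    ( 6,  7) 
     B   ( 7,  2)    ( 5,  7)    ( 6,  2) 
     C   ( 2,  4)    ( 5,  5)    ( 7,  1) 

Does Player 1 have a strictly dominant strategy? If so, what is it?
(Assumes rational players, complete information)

No strictly dominant strategy exists for Player 1

Work:
A strategy strictly dominates another if it gives a strictly higher payoff against every opponent action. Compare each pair of P1's strategies column-by-column:
  A vs B: [2 vs 7, 3 vs 5, 6 vs 6] → A does not strictly dominate B (column X: 2 ≤ 7)
  A vs C: [2 vs 2, 3 vs 5, 6 vs 7] → A does not strictly dominate C (column X: 2 ≤ 2)
  B vs A: [7 vs 2, 5 vs 3, 6 vs 6] → B does not strictly dominate A (column Z: 6 ≤ 6)
  B vs C: [7 vs 2, 5 vs 5, 6 vs 7] → B does not strictly dominate C (column Y: 5 ≤ 5)
  C vs A: [2 vs 2, 5 vs 3, 7 vs 6] → C does not strictly dominate A (column X: 2 ≤ 2)
  C vs B: [2 vs 7, 5 vs 5, 7 vs 6] → C does not strictly dominate B (column X: 2 ≤ 7)
No single strategy strictly dominates all others → no strictly dominant strategy.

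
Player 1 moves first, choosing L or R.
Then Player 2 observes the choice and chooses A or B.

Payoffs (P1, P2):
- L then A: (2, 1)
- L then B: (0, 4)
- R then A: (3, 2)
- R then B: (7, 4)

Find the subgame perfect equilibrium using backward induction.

P1 plays R, P2 plays B after L and B after R; Payoff (7, 4)

Work:
Backward induction:
After L: P2 chooses B → P1 gets 0
After R: P2 chooses B → P1 gets 7
P1 chooses R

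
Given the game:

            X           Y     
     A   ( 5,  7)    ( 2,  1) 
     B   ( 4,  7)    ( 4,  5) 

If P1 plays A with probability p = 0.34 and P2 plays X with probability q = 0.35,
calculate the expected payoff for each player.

E[P1] = 3.677, E[P2] = 4.816

Work:
E[P1] = p·q·π₁(A,X) + p·(1-q)·π₁(A,Y) + (1-p)·q·π₁(B,X) + (1-p)·(1-q)·π₁(B,Y)
= 0.34·0.35·5 + 0.34·0.65·2 + 0.66·0.35·4 + 0.66·0.65·4
= 3.677

E[P2] = 4.816 (similar calculation)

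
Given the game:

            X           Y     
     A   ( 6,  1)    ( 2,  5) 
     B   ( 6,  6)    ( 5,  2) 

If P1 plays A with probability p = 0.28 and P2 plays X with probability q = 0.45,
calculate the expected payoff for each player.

E[P1] = 4.988, E[P2] = 3.632

Work:
E[P1] = p·q·π₁(A,X) + p·(1-q)·π₁(A,Y) + (1-p)·q·π₁(B,X) + (1-p)·(1-q)·π₁(B,Y)
= 0.28·0.45·6 + 0.28·0.55·2 + 0.72·0.45·6 + 0.72·0.55·5
= 4.988

E[P2] = 3.632 (similar calculation)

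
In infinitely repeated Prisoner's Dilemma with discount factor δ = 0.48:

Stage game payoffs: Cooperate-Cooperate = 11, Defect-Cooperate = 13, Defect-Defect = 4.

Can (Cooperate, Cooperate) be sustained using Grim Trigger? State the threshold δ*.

δ* = 0.2222; since δ = 0.48 ≥ 0.2222, cooperation can be sustained

Work:
For Grim Trigger:
Cooperate forever: 11/(1-δ)
Defect then punished: 13 + 4·δ/(1-δ)
Need: 11/(1-δ) ≥ 13 + 4·δ/(1-δ)
Solving: δ ≥ (T-R)/(T-P) = (13-11)/(13-4) = 0.2222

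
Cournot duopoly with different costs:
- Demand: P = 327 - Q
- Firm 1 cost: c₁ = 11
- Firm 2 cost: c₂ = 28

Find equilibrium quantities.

q₁* = 111.0, q₂* = 94.0

Work:
Reaction: q₁ = (327 - 11 - q₂)/2
Reaction: q₂ = (327 - 28 - q₁)/2
Solve simultaneously:
q₁* = (327 - 2×11 + 28)/3 = 111.0
q₂* = (327 - 2×28 + 11)/3 = 94.0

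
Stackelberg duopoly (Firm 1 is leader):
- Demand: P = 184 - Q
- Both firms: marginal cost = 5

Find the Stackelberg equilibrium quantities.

q₁* (leader) = 89.5, q₂* (follower) = 44.75

Work:
Follower's reaction: q₂ = (a - c - q₁)/2
Leader substitutes: π₁ = q₁·(a - q₁ - (a-c-q₁)/2 - c)
FOC: q₁* = (184 - 5)/2 = 89.50
Then: q₂* = (184 - 5 - 89.5)/2 = 44.75
Leader has first-mover advantage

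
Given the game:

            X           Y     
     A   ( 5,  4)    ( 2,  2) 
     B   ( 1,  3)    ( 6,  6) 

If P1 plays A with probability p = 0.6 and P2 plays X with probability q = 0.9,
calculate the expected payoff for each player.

E[P1] = 3.42, E[P2] = 3.6

Work:
E[P1] = p·q·π₁(A,X) + p·(1-q)·π₁(A,Y) + (1-p)·q·π₁(B,X) + (1-p)·(1-q)·π₁(B,Y)
= 0.6·0.9·5 + 0.6·0.1·2 + 0.4·0.9·1 + 0.4·0.1·6
= 3.42

E[P2] = 3.6 (similar calculation)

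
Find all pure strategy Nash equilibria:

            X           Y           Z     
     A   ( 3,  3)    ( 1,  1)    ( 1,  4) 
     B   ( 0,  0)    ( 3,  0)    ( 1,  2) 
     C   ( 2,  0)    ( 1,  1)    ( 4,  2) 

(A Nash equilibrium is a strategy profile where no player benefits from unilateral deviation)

Nash equilibrium: (C, Z)

Work:
Best responses:
  P1 vs X: payoffs [3, 0, 2] → best response A (payoff 3)
  P1 vs Y: payoffs [1, 3, 1] → best response B (payoff 3)
  P1 vs Z: payoffs [1, 1, 4] → best response C (payoff 4)
  P2 vs A: payoffs [3, 1, 4] → best response Z (payoff 4)
  P2 vs B: payoffs [0, 0, 2] → best response Z (payoff 2)
  P2 vs C: payoffs [0, 1, 2] → best response Z (payoff 2)
Mutual best responses: (C,Z) → Nash equilibria.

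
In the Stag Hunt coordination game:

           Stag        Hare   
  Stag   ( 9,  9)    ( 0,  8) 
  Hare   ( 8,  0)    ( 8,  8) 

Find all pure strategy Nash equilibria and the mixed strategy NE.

Pure NE: (Stag, Stag) and (Hare, Hare); Mixed NE: p = 0.8889, q = 0.8889

Work:
Check pure NE:
(Stag, Stag): (9, 9) - no unilateral deviation beneficial
(Hare, Hare): (8, 8) - no unilateral deviation beneficial
Mixed NE: P1 plays Stag with p = 0.8889, P2 plays Stag with q = 0.8889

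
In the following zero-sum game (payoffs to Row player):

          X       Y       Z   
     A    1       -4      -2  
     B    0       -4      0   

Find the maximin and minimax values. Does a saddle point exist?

Maximin = -4, Minimax = -4, Saddle: True

Work:
Row minimums: [-4, -4] → maximin = -4
Column maximums: [1, -4, 0] → minimax = -4
Saddle point exists! Game value = -4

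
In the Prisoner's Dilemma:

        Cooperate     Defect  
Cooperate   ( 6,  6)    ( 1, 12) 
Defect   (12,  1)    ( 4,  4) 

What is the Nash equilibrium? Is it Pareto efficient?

(Defect, Defect) is NE; not Pareto efficient

Work:
Defect dominates Cooperate for both players:
If P2 cooperates: Defect (12) > Cooperate (6)
If P2 defects: Defect (4) > Cooperate (1)
NE: (Defect, Defect) with payoff (4, 4)
But (Cooperate, Cooperate) = (6, 6) Pareto dominates (4, 4)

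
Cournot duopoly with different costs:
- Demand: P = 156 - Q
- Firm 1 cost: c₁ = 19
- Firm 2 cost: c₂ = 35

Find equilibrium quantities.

q₁* = 51.0, q₂* = 35.0

Work:
Reaction: q₁ = (156 - 19 - q₂)/2
Reaction: q₂ = (156 - 35 - q₁)/2
Solve simultaneously:
q₁* = (156 - 2×19 + 35)/3 = 51.0
q₂* = (156 - 2×35 + 19)/3 = 35.0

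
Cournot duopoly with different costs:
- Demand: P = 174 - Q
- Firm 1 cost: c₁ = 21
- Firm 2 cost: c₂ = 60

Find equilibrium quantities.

q₁* = 64.0, q₂* = 25.0

Work:
Reaction: q₁ = (174 - 21 - q₂)/2
Reaction: q₂ = (174 - 60 - q₁)/2
Solve simultaneously:
q₁* = (174 - 2×21 + 60)/3 = 64.0
q₂* = (174 - 2×60 + 21)/3 = 25.0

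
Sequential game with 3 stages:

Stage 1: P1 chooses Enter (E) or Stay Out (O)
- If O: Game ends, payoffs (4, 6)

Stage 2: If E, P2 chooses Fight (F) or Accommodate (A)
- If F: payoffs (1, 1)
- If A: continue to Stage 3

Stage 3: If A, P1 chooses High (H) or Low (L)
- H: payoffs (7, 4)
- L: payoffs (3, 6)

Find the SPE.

SPE: (E, A, H); Outcome (7, 4)

Work:
Stage 3: P1 chooses H (7 vs 3)
Stage 2: P2: F->1, A->4 (anticipating H). Choose A
Stage 1: P1: O->4, E->7 (anticipating A, H). Choose E
SPE path: E -> A -> H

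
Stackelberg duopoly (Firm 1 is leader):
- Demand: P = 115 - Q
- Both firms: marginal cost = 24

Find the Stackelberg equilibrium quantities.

q₁* (leader) = 45.5, q₂* (follower) = 22.75

Work:
Follower's reaction: q₂ = (a - c - q₁)/2
Leader substitutes: π₁ = q₁·(a - q₁ - (a-c-q₁)/2 - c)
FOC: q₁* = (115 - 24)/2 = 45.50
Then: q₂* = (115 - 24 - 45.5)/2 = 22.75
Leader has first-mover advantage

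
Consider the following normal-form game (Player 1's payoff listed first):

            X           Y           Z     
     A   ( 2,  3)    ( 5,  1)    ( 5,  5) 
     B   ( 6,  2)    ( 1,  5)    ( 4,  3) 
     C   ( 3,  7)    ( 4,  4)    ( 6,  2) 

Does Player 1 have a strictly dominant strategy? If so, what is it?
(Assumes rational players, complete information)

No strictly dominant strategy exists for Player 1

Work:
A strategy strictly dominates another if it gives a strictly higher payoff against every opponent action. Compare each pair of P1's strategies column-by-column:
  A vs B: [2 vs 6, 5 vs 1, 5 vs 4] → A does not strictly dominate B (column X: 2 ≤ 6)
  A vs C: [2 vs 3, 5 vs 4, 5 vs 6] → A does not strictly dominate C (column X: 2 ≤ 3)
  B vs A: [6 vs 2, 1 vs 5, 4 vs 5] → B does not strictly dominate A (column Y: 1 ≤ 5)
  B vs C: [6 vs 3, 1 vs 4, 4 vs 6] → B does not strictly dominate C (column Y: 1 ≤ 4)
  C vs A: [3 vs 2, 4 vs 5, 6 vs 5] → C does not strictly dominate A (column Y: 4 ≤ 5)
  C vs B: [3 vs 6, 4 vs 1, 6 vs 4] → C does not strictly dominate B (column X: 3 ≤ 6)
No single strategy strictly dominates all others → no strictly dominant strategy.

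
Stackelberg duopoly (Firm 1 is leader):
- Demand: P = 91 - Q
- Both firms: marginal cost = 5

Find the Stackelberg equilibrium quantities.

q₁* (leader) = 43.0, q₂* (follower) = 21.5

Work:
Follower's reaction: q₂ = (a - c - q₁)/2
Leader substitutes: π₁ = q₁·(a - q₁ - (a-c-q₁)/2 - c)
FOC: q₁* = (91 - 5)/2 = 43.00
Then: q₂* = (91 - 5 - 43.0)/2 = 21.50
Leader has first-mover advantage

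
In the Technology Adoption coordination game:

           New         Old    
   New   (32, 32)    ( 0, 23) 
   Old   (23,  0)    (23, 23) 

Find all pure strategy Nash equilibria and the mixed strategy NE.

Pure NE: (New, New) and (Old, Old); Mixed NE: p = 0.7188, q = 0.7188

Work:
Check pure NE:
(New, New): (32, 32) - no unilateral deviation beneficial
(Old, Old): (23, 23) - no unilateral deviation beneficial
Mixed NE: P1 plays New with p = 0.7188, P2 plays New with q = 0.7188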